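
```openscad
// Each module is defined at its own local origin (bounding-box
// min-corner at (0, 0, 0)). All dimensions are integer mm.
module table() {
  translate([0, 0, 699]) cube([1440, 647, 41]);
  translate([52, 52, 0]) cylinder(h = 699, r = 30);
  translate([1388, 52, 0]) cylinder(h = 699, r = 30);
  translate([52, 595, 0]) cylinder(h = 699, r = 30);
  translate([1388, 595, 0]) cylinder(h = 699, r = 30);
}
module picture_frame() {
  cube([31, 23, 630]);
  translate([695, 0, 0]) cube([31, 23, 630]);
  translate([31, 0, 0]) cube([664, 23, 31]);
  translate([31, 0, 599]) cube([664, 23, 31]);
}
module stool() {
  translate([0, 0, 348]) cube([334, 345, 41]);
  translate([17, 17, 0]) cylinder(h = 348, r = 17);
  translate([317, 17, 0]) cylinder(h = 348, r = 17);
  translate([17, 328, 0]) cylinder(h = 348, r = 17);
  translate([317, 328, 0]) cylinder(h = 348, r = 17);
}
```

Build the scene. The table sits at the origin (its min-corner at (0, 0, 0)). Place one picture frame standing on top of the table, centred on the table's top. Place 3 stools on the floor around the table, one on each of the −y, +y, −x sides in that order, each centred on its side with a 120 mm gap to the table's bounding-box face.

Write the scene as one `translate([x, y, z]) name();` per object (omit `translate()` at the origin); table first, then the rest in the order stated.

table();
translate([357, 312, 740]) picture_frame();
translate([553, -465, 0]) stool();
translate([553, 767, 0]) stool();
translate([-454, 151, 0]) stool();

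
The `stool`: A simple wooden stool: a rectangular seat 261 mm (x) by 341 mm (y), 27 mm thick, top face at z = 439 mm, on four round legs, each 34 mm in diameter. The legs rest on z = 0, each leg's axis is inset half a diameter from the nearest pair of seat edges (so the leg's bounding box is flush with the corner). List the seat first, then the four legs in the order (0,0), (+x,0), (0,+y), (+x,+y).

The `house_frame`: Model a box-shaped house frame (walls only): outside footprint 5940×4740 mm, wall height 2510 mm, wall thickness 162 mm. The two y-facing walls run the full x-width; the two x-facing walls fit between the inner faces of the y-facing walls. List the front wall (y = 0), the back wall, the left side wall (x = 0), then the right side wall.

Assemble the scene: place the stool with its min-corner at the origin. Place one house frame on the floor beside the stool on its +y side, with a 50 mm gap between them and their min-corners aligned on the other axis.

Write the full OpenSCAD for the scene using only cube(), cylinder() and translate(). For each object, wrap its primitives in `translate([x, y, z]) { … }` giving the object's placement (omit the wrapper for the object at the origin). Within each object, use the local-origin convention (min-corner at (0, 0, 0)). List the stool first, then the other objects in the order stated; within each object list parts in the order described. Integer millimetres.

translate([0, 0, 412]) cube([261, 341, 27]);
translate([17, 17, 0]) cylinder(h = 412, r = 17);
translate([244, 17, 0]) cylinder(h = 412, r = 17);
translate([17, 324, 0]) cylinder(h = 412, r = 17);
translate([244, 324, 0]) cylinder(h = 412, r = 17);
translate([0, 391, 0]) {
  cube([5940, 162, 2510]);
  translate([0, 4578, 0]) cube([5940, 162, 2510]);
  translate([0, 162, 0]) cube([162, 4416, 2510]);
  translate([5778, 162, 0]) cube([162, 4416, 2510]);
}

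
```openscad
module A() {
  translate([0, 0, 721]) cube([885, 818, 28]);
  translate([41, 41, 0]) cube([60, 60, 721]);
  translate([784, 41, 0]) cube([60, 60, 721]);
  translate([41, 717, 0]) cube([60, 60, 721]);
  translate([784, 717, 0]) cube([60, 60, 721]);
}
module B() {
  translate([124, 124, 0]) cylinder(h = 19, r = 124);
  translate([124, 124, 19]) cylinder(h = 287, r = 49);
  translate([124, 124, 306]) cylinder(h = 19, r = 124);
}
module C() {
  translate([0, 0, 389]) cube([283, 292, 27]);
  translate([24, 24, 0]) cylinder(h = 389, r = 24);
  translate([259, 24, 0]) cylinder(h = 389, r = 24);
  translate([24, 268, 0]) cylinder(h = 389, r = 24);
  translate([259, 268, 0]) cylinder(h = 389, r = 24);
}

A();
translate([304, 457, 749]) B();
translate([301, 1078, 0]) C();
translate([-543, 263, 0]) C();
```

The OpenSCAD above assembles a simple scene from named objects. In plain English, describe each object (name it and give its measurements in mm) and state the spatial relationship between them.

A is a table: top 885 mm (x) × 818 mm (y), 28 mm thick, upper face at z = 749 mm, on four 60×60 mm square legs, each inset 41 mm from the nearest pair of top edges, running from z = 0 to the bottom of the top.

B is a spool: two coaxial disc flanges of radius 124 mm and thickness 19 mm, joined by a core cylinder of radius 49 mm and height 287 mm. The lower flange rests on z = 0 and the three cylinders share a vertical axis.

C is a simple wooden stool: a rectangular seat 283 mm (x) by 292 mm (y), 27 mm thick, top face at z = 416 mm, on four round legs, each 48 mm in diameter. The legs rest on z = 0, each leg's axis is inset half a diameter from the nearest pair of seat edges (so the leg's bounding box is flush with the corner).

The spool is on top of the table. Two stools sit around the table at the +y, −x sides.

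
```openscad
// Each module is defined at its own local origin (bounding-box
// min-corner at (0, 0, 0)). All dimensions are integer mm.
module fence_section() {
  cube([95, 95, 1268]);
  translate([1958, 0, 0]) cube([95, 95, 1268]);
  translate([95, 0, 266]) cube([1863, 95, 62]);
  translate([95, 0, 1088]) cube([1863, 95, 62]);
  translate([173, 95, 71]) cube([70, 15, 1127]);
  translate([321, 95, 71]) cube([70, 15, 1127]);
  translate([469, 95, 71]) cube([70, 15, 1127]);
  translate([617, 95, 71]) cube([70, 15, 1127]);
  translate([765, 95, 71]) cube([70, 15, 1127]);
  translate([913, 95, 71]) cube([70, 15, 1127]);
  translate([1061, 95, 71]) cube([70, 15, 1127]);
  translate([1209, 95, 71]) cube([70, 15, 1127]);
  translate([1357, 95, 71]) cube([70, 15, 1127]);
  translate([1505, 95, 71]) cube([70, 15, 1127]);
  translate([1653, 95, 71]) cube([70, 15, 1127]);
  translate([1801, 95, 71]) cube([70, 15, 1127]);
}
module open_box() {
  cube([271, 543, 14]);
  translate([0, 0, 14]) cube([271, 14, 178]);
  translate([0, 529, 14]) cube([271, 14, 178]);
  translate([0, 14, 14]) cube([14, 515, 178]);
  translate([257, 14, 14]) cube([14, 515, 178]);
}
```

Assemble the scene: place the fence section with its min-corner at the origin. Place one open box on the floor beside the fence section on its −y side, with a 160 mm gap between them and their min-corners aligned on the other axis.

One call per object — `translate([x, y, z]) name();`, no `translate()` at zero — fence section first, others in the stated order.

fence_section();
translate([0, -703, 0]) open_box();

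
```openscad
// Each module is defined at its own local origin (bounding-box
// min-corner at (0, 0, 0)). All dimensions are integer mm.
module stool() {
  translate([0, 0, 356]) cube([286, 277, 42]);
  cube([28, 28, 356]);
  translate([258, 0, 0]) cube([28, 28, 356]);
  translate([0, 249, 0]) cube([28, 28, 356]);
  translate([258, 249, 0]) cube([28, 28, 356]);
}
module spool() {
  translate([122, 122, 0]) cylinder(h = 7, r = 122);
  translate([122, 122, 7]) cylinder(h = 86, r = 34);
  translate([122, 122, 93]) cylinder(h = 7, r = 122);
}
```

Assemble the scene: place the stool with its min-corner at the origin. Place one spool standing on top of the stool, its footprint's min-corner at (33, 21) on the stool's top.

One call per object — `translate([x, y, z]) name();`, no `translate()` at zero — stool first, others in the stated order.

stool();
translate([33, 21, 398]) spool();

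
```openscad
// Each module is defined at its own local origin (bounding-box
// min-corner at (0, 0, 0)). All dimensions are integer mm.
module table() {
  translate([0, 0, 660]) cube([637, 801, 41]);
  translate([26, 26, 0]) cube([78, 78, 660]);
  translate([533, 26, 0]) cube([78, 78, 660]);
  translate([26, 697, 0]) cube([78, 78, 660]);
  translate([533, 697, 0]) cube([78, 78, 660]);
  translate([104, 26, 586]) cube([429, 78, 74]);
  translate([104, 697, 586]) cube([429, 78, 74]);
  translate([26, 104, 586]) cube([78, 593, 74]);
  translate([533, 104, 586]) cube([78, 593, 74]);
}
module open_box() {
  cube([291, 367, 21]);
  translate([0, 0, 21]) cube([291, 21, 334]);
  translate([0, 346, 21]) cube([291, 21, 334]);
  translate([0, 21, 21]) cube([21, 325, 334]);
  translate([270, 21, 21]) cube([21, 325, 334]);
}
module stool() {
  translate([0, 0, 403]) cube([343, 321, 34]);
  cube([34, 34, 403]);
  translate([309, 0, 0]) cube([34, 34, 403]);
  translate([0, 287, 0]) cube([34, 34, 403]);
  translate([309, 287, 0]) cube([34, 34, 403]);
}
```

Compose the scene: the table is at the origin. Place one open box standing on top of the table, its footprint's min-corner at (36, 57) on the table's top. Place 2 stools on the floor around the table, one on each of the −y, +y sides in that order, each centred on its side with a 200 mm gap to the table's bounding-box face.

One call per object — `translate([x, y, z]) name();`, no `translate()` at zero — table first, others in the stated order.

table();
translate([36, 57, 701]) open_box();
translate([147, -521, 0]) stool();
translate([147, 1001, 0]) stool();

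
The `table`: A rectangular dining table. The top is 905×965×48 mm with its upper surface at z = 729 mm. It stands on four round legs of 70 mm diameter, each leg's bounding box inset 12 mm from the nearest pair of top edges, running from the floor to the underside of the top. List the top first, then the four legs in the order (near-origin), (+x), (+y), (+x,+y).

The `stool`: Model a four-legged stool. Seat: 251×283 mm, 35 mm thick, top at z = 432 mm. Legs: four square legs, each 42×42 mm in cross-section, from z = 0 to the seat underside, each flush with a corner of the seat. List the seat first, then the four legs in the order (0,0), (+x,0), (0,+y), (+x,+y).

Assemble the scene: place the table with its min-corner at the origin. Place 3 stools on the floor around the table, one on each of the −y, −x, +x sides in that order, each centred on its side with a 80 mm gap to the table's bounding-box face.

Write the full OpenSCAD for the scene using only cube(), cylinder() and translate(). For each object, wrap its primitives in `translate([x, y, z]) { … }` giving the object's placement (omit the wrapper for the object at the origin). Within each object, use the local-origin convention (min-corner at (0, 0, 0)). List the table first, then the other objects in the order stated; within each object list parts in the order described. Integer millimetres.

translate([0, 0, 681]) cube([905, 965, 48]);
translate([47, 47, 0]) cylinder(h = 681, r = 35);
translate([858, 47, 0]) cylinder(h = 681, r = 35);
translate([47, 918, 0]) cylinder(h = 681, r = 35);
translate([858, 918, 0]) cylinder(h = 681, r = 35);
translate([327, -363, 0]) {
  translate([0, 0, 397]) cube([251, 283, 35]);
  cube([42, 42, 397]);
  translate([209, 0, 0]) cube([42, 42, 397]);
  translate([0, 241, 0]) cube([42, 42, 397]);
  translate([209, 241, 0]) cube([42, 42, 397]);
}
translate([-331, 341, 0]) {
  translate([0, 0, 397]) cube([251, 283, 35]);
  cube([42, 42, 397]);
  translate([209, 0, 0]) cube([42, 42, 397]);
  translate([0, 241, 0]) cube([42, 42, 397]);
  translate([209, 241, 0]) cube([42, 42, 397]);
}
translate([985, 341, 0]) {
  translate([0, 0, 397]) cube([251, 283, 35]);
  cube([42, 42, 397]);
  translate([209, 0, 0]) cube([42, 42, 397]);
  translate([0, 241, 0]) cube([42, 42, 397]);
  translate([209, 241, 0]) cube([42, 42, 397]);
}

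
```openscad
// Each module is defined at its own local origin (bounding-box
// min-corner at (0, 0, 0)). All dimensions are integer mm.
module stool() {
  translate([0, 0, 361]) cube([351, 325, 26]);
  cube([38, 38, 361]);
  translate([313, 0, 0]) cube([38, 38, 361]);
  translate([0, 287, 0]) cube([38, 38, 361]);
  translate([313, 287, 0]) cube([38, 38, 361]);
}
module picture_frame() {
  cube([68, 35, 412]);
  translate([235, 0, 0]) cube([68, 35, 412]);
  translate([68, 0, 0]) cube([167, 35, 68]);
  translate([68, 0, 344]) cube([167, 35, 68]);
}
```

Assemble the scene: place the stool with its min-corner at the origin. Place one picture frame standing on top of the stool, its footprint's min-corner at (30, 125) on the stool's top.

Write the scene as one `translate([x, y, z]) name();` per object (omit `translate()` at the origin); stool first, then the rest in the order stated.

stool();
translate([30, 125, 387]) picture_frame();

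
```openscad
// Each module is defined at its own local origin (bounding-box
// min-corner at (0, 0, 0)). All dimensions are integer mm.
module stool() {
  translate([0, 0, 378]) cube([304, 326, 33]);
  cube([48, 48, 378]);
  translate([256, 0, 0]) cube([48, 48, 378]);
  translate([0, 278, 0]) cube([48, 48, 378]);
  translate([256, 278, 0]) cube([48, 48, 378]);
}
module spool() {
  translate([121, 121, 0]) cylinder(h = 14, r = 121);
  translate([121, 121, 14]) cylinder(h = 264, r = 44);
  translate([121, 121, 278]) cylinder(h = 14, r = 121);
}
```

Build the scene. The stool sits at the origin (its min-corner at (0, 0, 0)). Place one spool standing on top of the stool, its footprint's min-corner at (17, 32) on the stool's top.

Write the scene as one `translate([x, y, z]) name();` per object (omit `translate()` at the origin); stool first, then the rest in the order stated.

stool();
translate([17, 32, 411]) spool();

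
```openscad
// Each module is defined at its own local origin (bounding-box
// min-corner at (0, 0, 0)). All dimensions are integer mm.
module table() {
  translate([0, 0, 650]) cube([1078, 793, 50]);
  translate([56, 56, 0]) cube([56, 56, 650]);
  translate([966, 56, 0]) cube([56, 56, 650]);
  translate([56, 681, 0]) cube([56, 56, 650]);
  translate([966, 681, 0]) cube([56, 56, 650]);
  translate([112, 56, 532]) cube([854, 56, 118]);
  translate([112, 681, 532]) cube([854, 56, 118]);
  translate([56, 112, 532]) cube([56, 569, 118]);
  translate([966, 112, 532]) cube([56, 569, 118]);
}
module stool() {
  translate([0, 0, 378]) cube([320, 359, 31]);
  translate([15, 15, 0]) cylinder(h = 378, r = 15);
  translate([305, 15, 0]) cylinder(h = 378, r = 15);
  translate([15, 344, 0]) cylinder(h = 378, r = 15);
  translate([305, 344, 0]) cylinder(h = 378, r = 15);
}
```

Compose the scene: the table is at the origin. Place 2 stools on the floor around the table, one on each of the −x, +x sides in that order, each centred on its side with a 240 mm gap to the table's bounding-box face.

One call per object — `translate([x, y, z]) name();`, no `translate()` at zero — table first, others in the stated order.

table();
translate([-560, 217, 0]) stool();
translate([1318, 217, 0]) stool();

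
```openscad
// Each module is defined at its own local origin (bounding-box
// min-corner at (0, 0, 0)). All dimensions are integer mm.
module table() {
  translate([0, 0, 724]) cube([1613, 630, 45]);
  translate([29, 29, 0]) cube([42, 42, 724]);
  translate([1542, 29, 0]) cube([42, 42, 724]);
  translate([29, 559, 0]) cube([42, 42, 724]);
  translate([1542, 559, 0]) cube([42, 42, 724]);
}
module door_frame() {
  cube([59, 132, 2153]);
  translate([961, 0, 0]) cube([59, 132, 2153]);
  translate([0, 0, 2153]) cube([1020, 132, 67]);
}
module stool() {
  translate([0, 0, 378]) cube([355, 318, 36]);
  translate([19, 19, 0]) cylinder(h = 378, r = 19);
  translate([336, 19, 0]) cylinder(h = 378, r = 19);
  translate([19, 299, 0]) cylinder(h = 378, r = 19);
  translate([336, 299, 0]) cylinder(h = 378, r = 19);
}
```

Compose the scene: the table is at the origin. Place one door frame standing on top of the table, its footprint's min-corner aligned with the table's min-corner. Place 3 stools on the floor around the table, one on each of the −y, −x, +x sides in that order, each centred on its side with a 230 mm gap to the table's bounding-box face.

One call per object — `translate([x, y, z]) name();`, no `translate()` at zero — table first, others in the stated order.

table();
translate([0, 0, 769]) door_frame();
translate([629, -548, 0]) stool();
translate([-585, 156, 0]) stool();
translate([1843, 156, 0]) stool();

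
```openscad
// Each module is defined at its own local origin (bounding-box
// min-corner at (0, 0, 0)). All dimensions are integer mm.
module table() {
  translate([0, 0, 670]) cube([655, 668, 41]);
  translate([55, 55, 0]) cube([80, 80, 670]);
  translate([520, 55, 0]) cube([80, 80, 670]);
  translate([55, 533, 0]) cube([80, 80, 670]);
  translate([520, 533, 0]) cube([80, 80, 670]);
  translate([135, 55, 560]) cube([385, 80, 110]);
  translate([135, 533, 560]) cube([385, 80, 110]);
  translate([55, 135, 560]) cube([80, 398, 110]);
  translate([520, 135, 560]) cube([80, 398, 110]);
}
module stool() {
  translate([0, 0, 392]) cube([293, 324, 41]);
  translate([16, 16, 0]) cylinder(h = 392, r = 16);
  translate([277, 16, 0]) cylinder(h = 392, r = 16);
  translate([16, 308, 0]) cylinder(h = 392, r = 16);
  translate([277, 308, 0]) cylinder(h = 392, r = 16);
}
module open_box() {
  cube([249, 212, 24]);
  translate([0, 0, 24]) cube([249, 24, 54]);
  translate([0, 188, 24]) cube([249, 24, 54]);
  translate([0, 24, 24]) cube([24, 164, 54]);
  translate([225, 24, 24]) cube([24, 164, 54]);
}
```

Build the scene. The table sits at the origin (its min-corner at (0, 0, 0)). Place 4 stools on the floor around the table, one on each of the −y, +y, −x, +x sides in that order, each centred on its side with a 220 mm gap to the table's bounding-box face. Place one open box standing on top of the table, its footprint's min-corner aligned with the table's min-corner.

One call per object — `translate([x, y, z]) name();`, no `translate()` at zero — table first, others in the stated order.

table();
translate([181, -544, 0]) stool();
translate([181, 888, 0]) stool();
translate([-513, 172, 0]) stool();
translate([875, 172, 0]) stool();
translate([0, 0, 711]) open_box();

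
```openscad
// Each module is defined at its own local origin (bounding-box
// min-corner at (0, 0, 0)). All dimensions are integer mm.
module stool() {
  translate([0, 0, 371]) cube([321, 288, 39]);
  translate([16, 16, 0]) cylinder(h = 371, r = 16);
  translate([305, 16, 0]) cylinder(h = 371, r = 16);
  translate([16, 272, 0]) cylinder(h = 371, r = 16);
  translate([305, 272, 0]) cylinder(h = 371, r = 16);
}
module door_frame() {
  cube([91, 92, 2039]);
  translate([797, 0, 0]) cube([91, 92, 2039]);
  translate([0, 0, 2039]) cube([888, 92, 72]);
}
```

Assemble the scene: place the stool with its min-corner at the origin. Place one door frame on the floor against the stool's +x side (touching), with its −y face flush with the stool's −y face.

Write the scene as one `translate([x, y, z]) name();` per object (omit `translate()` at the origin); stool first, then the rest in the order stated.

stool();
translate([321, 0, 0]) door_frame();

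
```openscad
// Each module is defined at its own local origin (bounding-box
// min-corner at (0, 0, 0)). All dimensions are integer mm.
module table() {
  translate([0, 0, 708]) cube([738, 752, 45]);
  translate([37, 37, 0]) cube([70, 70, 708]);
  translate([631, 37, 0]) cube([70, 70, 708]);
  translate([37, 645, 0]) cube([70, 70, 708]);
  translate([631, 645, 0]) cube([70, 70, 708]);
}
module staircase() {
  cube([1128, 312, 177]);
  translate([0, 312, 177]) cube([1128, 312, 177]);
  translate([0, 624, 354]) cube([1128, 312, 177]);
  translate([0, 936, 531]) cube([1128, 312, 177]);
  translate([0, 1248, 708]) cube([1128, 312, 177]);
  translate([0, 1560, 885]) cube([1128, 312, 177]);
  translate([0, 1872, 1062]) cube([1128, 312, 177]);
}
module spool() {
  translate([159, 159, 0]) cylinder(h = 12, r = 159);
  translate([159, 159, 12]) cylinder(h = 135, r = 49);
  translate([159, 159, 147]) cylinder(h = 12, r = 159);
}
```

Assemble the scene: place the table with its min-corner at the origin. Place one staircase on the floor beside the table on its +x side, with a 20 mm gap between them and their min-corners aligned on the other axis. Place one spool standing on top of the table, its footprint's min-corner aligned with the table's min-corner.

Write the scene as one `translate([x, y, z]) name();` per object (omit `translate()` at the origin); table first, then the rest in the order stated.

table();
translate([758, 0, 0]) staircase();
translate([0, 0, 753]) spool();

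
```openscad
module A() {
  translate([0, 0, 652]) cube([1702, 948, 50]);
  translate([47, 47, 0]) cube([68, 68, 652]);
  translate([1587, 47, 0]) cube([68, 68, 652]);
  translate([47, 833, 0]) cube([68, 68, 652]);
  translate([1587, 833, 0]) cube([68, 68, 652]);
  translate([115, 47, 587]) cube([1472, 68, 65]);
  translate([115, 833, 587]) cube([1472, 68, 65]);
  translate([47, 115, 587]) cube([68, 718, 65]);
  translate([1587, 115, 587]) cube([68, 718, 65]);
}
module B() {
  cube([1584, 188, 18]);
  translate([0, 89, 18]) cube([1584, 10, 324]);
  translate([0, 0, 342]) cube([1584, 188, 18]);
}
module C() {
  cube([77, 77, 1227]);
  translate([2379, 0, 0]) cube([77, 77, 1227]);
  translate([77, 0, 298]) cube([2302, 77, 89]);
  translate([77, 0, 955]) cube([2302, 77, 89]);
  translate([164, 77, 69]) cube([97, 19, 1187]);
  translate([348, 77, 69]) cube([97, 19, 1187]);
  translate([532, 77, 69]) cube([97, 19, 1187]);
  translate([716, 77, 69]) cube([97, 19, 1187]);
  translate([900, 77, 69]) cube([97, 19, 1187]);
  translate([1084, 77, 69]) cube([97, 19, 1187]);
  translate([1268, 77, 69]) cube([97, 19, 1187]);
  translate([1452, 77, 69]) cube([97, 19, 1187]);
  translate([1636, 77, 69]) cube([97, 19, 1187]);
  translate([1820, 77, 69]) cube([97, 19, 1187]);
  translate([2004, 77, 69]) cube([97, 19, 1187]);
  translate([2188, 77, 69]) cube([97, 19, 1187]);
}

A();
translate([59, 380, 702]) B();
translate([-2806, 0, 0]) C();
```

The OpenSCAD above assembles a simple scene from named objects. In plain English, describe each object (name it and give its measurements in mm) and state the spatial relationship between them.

A is a rectangular dining table. The top is 1702×948×50 mm with its upper surface at z = 702 mm. It stands on four 68×68 mm square legs, each inset 47 mm from the nearest pair of top edges, running from the floor to the underside of the top. Four apron rails, 68 mm thick and 65 mm tall, run between adjacent legs with their top edges flush with the underside of the top and their outer faces flush with the legs' outer faces.

B is an I-beam lying along x, 1584 mm long. Overall section height 360 mm. Two flanges 188 mm wide (y) and 18 mm thick, one on the floor and one at the top; a web 10 mm thick runs between them, centred on the flange width.

C is a fence section. Two 77×77 mm posts, 1227 mm tall, stand on the floor with a clear span of 2302 mm between their inner faces. Two horizontal rails of 77×89 mm section span the gap between the posts with their undersides at z = 298 mm and z = 955 mm, flush with the posts' −y face. 12 pickets, each 97 mm wide, 19 mm thick and 1187 mm tall, are fixed to the +y face of the rails with their bottoms at z = 69 mm, evenly spaced across the span with equal gaps (rounded down to the nearest mm) at the −x end and between each pair — any rounding remainder accumulates at the +x end.

The I-beam is on top of the table, centred. The fence section is on the floor beside the table on its −x side.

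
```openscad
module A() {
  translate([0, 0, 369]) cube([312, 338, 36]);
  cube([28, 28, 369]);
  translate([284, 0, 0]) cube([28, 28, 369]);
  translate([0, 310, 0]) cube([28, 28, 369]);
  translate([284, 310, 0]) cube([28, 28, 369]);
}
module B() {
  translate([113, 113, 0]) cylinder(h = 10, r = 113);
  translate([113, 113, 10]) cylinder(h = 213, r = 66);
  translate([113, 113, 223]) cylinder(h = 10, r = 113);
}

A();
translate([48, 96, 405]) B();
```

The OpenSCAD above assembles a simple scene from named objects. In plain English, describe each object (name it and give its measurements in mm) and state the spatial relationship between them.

A is a four-legged stool. The seat is a 312×338×36 mm slab whose top surface is at z = 405 mm; four square legs, each 28×28 mm in cross-section, run from the floor (z = 0) to the underside of the seat, each flush with a corner of the seat.

B is a spool: two coaxial disc flanges of radius 113 mm and thickness 10 mm, joined by a core cylinder of radius 66 mm and height 213 mm. The lower flange rests on z = 0 and the three cylinders share a vertical axis.

The spool is on top of the stool.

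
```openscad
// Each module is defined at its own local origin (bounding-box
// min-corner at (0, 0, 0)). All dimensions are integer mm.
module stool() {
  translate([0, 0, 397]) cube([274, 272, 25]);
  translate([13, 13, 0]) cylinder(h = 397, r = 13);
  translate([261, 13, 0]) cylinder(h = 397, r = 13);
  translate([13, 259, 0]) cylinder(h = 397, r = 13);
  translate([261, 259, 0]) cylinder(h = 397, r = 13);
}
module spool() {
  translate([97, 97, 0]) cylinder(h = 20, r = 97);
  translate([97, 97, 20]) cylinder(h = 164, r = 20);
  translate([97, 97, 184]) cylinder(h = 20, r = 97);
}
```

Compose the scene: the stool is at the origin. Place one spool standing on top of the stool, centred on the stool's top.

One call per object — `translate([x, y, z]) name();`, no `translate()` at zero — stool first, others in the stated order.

stool();
translate([40, 39, 422]) spool();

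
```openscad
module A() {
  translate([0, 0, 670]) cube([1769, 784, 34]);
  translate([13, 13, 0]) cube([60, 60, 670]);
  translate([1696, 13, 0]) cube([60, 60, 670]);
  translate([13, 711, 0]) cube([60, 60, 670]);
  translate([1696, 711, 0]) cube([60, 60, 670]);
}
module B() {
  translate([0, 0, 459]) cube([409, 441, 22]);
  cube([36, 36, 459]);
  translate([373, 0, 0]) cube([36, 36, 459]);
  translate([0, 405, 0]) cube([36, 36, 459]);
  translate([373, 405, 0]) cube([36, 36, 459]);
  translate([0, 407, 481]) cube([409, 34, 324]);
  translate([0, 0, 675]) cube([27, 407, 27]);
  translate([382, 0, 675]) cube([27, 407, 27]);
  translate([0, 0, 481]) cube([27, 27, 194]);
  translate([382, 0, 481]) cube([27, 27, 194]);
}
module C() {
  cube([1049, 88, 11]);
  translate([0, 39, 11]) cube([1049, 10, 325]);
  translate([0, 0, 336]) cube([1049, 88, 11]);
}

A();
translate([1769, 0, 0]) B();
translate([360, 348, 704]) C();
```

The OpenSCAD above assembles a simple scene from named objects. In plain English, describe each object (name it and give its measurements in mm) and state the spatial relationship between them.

A is a table with a 1769×784 mm rectangular top, 34 mm thick, top surface at z = 704 mm, supported by four 60×60 mm square legs, each inset 13 mm from the nearest pair of top edges, running from the floor.

B is a chair: 409×441 mm seat, 22 mm thick, top at z = 481 mm, on four 36 mm square corner legs flush with the seat edges. A 34 mm thick backrest slab spans the full seat width, extending 324 mm above the seat top, its back face flush with the seat's +y edge. Two armrests of 27×27 mm section run along each side from the seat's front edge to the front of the backrest, top faces 221 mm above the seat top and outer faces flush with the seat's x-edges; a 27×27 mm post under the front of each armrest stands on the seat at the front corner.

C is an I-beam lying along x, 1049 mm long. Overall section height 347 mm. Two flanges 88 mm wide (y) and 11 mm thick, one on the floor and one at the top; a web 10 mm thick runs between them, centred on the flange width.

The chair is against the table's +x side, with their −y faces flush. The I-beam is on top of the table, centred.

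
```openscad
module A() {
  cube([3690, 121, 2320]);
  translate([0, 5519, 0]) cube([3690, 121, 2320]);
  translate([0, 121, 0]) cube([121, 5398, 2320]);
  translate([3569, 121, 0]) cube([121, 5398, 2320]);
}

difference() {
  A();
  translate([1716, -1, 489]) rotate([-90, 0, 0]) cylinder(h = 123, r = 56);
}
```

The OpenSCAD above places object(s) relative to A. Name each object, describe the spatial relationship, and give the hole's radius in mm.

The subtracted cylinder has r = 56 mm.

A is a house frame. The house frame has a circular hole through its front wall. The hole's radius is 56 mm.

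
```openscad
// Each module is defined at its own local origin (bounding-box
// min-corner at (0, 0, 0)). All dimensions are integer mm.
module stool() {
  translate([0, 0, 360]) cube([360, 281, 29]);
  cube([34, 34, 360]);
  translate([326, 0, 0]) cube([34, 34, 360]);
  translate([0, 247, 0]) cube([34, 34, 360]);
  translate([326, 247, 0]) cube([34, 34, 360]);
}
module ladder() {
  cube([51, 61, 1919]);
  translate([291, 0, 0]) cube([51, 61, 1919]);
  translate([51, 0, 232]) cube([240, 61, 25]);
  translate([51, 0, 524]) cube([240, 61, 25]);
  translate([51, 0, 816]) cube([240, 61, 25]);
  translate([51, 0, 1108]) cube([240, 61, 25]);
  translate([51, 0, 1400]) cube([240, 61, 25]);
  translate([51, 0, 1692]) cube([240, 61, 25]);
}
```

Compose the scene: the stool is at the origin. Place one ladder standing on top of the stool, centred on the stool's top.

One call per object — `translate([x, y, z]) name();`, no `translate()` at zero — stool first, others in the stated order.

stool();
translate([9, 110, 389]) ladder();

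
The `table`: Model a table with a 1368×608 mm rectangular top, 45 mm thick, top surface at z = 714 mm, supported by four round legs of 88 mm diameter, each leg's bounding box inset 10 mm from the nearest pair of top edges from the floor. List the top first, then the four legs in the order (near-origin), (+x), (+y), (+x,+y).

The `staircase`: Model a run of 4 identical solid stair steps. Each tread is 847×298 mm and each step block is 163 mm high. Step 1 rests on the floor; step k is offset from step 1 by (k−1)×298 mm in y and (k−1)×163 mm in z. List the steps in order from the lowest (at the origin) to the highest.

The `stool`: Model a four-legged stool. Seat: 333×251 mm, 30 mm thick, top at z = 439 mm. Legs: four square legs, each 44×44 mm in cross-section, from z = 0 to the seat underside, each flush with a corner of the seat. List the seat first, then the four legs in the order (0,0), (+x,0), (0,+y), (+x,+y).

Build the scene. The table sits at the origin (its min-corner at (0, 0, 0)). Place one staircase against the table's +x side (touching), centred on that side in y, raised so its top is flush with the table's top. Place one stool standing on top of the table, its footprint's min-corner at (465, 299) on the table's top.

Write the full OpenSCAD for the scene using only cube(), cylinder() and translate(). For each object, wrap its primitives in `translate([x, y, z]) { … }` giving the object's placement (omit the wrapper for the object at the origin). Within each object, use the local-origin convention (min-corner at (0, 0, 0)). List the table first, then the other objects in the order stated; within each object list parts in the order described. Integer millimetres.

translate([0, 0, 669]) cube([1368, 608, 45]);
translate([54, 54, 0]) cylinder(h = 669, r = 44);
translate([1314, 54, 0]) cylinder(h = 669, r = 44);
translate([54, 554, 0]) cylinder(h = 669, r = 44);
translate([1314, 554, 0]) cylinder(h = 669, r = 44);
translate([1368, -292, 62]) {
  cube([847, 298, 163]);
  translate([0, 298, 163]) cube([847, 298, 163]);
  translate([0, 596, 326]) cube([847, 298, 163]);
  translate([0, 894, 489]) cube([847, 298, 163]);
}
translate([465, 299, 714]) {
  translate([0, 0, 409]) cube([333, 251, 30]);
  cube([44, 44, 409]);
  translate([289, 0, 0]) cube([44, 44, 409]);
  translate([0, 207, 0]) cube([44, 44, 409]);
  translate([289, 207, 0]) cube([44, 44, 409]);
}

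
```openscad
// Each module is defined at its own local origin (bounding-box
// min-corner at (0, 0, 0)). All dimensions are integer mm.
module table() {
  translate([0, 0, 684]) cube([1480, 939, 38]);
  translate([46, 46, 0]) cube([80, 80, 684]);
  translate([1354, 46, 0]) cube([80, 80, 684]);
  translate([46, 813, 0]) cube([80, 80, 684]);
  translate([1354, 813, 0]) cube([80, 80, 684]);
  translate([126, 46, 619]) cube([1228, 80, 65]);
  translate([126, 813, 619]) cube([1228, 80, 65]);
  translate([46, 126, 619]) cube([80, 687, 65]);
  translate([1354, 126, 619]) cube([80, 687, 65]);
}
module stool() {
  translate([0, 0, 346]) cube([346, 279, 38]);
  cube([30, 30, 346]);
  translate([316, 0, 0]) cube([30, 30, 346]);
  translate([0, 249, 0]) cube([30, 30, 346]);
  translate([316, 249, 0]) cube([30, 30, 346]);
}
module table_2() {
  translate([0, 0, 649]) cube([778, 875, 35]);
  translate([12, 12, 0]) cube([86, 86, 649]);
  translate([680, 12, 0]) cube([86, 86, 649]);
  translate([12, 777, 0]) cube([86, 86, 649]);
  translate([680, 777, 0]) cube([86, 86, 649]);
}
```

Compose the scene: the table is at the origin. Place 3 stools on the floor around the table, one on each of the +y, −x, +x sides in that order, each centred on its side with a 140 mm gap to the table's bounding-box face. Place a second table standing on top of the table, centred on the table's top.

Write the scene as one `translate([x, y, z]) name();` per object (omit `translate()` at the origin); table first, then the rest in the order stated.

table();
translate([567, 1079, 0]) stool();
translate([-486, 330, 0]) stool();
translate([1620, 330, 0]) stool();
translate([351, 32, 722]) table_2();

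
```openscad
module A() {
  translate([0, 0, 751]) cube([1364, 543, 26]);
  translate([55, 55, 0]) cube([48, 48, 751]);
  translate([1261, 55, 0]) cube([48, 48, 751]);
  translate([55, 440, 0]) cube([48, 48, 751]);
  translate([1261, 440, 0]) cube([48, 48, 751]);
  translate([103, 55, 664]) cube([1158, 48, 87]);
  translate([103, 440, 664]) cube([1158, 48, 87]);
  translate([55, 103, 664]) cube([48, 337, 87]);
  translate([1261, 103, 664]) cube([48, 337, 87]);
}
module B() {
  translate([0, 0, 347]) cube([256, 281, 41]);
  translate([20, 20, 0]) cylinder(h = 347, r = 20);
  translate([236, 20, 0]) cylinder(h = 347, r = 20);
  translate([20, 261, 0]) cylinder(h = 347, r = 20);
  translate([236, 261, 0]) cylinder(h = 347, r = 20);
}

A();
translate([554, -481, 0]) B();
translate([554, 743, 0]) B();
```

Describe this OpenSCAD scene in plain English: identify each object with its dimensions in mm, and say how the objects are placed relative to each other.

A is a table: top 1364 mm (x) × 543 mm (y), 26 mm thick, upper face at z = 777 mm, on four 48×48 mm square legs, each inset 55 mm from the nearest pair of top edges, running from z = 0 to the bottom of the top. Four apron rails, 48 mm thick and 87 mm tall, run between adjacent legs with their top edges flush with the underside of the top and their outer faces flush with the legs' outer faces.

B is a four-legged stool. The seat is 256×281 mm, 41 mm thick, top at z = 388 mm. It stands on four round legs, each 40 mm in diameter, from z = 0 to the seat underside, each leg's axis is inset half a diameter from the nearest pair of seat edges (so the leg's bounding box is flush with the corner).

Two stools sit around the table at the −y, +y sides.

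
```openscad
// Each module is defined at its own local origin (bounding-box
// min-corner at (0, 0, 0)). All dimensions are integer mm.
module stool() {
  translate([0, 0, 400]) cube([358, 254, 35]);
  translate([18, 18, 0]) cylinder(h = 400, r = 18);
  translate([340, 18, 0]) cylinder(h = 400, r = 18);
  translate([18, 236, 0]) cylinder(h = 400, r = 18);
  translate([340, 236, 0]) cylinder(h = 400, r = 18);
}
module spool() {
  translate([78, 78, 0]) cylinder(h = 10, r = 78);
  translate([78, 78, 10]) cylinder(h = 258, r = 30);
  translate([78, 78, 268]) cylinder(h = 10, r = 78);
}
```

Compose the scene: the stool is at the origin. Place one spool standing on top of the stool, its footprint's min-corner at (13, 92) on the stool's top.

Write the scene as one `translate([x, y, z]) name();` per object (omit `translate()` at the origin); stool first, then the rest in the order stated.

stool();
translate([13, 92, 435]) spool();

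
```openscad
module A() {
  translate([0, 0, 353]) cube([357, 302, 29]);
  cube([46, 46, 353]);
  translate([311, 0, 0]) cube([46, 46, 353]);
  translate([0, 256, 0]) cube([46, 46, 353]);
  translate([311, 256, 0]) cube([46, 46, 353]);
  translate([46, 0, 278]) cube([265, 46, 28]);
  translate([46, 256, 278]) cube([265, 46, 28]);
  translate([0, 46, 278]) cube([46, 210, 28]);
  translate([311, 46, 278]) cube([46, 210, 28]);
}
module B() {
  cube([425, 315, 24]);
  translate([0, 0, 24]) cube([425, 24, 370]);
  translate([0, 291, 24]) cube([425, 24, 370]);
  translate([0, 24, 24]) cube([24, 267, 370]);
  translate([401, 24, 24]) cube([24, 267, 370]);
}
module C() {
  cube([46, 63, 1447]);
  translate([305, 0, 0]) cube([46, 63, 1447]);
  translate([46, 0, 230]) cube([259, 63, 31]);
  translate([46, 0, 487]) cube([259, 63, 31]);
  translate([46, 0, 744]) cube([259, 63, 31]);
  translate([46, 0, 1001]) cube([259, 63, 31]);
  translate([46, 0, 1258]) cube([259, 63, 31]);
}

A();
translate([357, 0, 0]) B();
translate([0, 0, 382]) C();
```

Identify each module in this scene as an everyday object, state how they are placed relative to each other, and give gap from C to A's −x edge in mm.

A is a stool. B is an open box. C is a ladder. The open box is against the stool's +x side, with their −y faces flush. The ladder is on top of the stool. The gap from the ladder to the stool's −x edge is 0 mm.

The ladder's min-x is at 0; the stool's min-x is 0; gap = 0 mm.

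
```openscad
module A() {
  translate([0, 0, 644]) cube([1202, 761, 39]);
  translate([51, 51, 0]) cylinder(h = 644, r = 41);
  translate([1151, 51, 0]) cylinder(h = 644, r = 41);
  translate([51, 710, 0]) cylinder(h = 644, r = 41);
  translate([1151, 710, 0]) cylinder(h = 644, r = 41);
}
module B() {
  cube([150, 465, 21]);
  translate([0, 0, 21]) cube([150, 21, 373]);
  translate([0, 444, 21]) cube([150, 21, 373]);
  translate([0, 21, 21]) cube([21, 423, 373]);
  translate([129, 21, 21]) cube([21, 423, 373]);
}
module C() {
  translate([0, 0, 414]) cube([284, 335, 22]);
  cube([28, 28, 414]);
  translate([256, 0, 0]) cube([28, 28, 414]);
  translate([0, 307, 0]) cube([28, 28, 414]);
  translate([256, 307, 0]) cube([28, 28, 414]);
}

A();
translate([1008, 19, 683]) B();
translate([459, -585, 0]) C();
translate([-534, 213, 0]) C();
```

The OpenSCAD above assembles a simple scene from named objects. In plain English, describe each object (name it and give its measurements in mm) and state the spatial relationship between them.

A is a table: top 1202 mm (x) × 761 mm (y), 39 mm thick, upper face at z = 683 mm, on four round legs of 82 mm diameter, each leg's bounding box inset 10 mm from the nearest pair of top edges, running from z = 0 to the bottom of the top.

B is an open storage box with external size 150×465×394 mm and wall thickness 21 mm (the base is also 21 mm thick). The base covers the whole footprint; the four walls stand on the base, with the y-facing walls full-width and the x-facing walls fitting between their inner faces.

C is a four-legged stool. The seat is 284×335 mm, 22 mm thick, top at z = 436 mm. It stands on four square legs, each 28×28 mm in cross-section, from z = 0 to the seat underside, each flush with a corner of the seat.

The open box is on top of the table. Two stools sit around the table at the −y, −x sides.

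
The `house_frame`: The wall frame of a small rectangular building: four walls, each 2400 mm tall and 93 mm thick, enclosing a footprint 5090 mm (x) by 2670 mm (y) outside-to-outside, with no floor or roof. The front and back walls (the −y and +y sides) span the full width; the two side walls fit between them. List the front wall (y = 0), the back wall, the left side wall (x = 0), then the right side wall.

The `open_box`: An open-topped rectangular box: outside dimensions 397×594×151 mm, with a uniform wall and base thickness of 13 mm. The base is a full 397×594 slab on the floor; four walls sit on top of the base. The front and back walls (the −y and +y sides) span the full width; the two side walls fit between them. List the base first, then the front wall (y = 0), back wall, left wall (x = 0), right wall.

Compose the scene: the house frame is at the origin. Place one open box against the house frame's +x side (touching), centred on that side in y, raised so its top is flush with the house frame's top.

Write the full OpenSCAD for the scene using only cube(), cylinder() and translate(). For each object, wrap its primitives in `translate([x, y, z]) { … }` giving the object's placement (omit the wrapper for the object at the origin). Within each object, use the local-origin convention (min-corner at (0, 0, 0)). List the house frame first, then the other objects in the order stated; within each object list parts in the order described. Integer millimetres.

cube([5090, 93, 2400]);
translate([0, 2577, 0]) cube([5090, 93, 2400]);
translate([0, 93, 0]) cube([93, 2484, 2400]);
translate([4997, 93, 0]) cube([93, 2484, 2400]);
translate([5090, 1038, 2249]) {
  cube([397, 594, 13]);
  translate([0, 0, 13]) cube([397, 13, 138]);
  translate([0, 581, 13]) cube([397, 13, 138]);
  translate([0, 13, 13]) cube([13, 568, 138]);
  translate([384, 13, 13]) cube([13, 568, 138]);
}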